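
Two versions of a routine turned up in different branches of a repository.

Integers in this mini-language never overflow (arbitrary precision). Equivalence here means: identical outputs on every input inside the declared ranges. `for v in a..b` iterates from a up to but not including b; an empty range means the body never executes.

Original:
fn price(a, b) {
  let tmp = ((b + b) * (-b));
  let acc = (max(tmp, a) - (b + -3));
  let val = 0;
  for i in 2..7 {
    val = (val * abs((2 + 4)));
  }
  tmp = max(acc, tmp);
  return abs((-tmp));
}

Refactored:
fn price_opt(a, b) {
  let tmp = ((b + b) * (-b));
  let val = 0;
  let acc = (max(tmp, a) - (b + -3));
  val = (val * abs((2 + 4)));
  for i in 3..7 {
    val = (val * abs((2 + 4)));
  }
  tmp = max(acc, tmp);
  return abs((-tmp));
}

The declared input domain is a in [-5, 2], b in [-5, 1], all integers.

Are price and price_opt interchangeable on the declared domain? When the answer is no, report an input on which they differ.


This is a faithful refactor — statement counts differ; min/max/abs usage differs; arithmetic usage differs; constant usage differs; loop structure differs, but the computed results match everywhere.
As a probe, take a=-1, b=-5: price runs tmp=-50, then acc=7, then val=0, then (i=2), then val=0, then (i=3), then val=0, then (i=4), then val=0, then (i=5), then val=0, then (i=6), then val=0, then tmp=7, then returns 7; price_opt runs tmp=-50, then val=0, then acc=7, then val=0, then (i=3), then val=0, then (i=4), then val=0, then (i=5), then val=0, then (i=6), then val=0, then tmp=7, then returns 7; both end at 7.
An exhaustive pass over the 56 declared inputs shows identical outputs.
verdict: equivalent


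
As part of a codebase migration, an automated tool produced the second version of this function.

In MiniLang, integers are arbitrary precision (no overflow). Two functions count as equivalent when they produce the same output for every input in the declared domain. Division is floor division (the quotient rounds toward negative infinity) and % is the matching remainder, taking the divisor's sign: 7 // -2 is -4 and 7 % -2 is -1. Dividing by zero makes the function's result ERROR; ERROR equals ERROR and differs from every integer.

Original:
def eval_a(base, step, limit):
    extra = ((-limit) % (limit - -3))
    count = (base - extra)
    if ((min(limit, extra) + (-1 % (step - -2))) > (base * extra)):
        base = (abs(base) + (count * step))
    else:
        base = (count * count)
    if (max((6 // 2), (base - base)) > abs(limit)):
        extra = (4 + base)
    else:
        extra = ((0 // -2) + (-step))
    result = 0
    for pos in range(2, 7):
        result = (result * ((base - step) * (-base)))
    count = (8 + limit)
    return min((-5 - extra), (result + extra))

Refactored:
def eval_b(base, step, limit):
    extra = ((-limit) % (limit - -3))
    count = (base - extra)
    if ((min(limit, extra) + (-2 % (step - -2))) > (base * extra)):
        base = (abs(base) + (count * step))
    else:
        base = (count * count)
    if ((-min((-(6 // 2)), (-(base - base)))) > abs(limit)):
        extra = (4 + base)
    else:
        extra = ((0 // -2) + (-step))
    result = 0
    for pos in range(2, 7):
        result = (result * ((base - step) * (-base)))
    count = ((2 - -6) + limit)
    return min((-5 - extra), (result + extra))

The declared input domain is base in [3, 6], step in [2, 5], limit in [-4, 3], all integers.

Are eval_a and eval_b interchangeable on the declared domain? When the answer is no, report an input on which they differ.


These are not equivalent — on base=3, step=4, limit=-1 the outputs split (-20 vs -13).
eval_a: extra := 1 | count := 2 | ((min(limit, extra) + (-1 % (step - -2))) > (base * extra)): true | base := 11 | (max((6 // 2), (base - base)) > abs(limit)): true | extra := 15 | result := 0 | iter pos=2: | result := 0 | iter pos=3: | result := 0 | iter pos=4: | result := 0 | iter pos=5: | result := 0 | iter pos=6: | result := 0 | count := 7 | result -20
eval_b: extra := 1 | count := 2 | ((min(limit, extra) + (-2 % (step - -2))) > (base * extra)): false | base := 4 | ((-min((-(6 // 2)), (-(base - base)))) > abs(limit)): true | extra := 8 | result := 0 | iter pos=2: | result := 0 | iter pos=3: | result := 0 | iter pos=4: | result := 0 | iter pos=5: | result := 0 | iter pos=6: | result := 0 | count := 7 | result -13
verdict: not equivalent; witness: base=3, step=4, limit=-1


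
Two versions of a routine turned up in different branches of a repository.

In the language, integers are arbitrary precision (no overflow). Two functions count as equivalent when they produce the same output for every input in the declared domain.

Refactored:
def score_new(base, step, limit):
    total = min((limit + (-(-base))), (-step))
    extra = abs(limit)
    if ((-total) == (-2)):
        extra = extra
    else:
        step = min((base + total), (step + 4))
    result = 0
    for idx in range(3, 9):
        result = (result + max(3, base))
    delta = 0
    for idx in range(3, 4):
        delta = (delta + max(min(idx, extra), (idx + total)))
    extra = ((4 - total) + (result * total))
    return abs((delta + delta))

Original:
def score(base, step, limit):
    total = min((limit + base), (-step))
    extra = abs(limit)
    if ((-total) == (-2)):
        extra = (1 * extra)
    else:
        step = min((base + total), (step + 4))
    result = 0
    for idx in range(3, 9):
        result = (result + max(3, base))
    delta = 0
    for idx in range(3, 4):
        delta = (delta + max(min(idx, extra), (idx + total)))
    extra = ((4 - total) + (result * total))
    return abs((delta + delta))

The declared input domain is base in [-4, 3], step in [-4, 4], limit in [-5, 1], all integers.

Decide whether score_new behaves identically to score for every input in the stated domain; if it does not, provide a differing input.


Changes here: constant usage differs, arithmetic usage differs; the full 504-point sweep finds no disagreement.
verdict: equivalent


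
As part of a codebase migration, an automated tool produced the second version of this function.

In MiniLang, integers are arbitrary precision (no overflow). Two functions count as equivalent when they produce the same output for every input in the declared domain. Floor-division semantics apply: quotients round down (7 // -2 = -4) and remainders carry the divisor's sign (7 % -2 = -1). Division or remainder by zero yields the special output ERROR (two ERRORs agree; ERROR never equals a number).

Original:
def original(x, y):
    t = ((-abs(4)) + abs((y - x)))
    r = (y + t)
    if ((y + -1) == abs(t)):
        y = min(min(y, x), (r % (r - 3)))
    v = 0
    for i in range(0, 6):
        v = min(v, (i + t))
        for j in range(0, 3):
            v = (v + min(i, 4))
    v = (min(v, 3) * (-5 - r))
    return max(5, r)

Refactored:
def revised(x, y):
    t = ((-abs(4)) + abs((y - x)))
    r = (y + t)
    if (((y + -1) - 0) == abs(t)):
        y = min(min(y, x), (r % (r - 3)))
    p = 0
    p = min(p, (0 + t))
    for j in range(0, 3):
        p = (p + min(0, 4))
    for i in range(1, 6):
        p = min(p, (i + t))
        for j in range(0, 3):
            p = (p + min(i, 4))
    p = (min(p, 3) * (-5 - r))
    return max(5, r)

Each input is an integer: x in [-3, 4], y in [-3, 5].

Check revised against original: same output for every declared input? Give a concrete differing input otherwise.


Differences: local variable names differ; min/max/abs usage differs; statement counts differ; arithmetic usage differs; constant usage differs; loop structure differs — yet all 72 inputs agree.
verdict: equivalent


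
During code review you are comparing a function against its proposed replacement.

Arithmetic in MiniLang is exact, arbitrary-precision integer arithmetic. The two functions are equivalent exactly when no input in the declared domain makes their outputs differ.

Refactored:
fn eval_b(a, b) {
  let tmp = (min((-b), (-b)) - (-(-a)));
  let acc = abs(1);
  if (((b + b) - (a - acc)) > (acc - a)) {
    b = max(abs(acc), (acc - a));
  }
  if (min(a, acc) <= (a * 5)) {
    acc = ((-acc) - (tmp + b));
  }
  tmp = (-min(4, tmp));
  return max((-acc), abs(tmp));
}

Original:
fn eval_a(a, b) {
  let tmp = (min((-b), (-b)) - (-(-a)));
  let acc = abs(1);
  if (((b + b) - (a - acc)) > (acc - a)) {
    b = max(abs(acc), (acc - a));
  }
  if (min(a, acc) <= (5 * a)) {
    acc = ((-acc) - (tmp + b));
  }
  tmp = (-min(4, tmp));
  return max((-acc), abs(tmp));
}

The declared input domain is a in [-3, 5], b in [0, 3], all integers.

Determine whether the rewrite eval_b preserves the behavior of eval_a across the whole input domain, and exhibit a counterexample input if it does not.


Reading the diff, among the changes: same computation, different form.
Spot check at a=-3, b=1 — eval_a: tmp := 2 | acc := 1 | (((b + b) - (a - acc)) > (acc - a)): true | b := 4 | (min(a, acc) <= (5 * a)): false | tmp := -2 | result 2. eval_b: tmp := 2 | acc := 1 | (((b + b) - (a - acc)) > (acc - a)): true | b := 4 | (min(a, acc) <= (a * 5)): false | tmp := -2 | result 2. Both give 2.
Across all 36 domain points the two functions coincide.
verdict: equivalent


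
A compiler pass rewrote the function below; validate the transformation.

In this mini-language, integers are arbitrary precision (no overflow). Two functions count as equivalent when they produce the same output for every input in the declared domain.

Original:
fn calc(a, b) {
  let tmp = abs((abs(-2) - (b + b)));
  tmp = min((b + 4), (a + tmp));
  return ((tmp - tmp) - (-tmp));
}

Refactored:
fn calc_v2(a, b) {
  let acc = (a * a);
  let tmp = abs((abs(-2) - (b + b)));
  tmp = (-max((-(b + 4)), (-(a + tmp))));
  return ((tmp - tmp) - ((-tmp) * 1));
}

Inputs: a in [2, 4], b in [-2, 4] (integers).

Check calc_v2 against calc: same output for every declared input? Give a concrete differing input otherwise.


Equivalent — the differences include constant usage differs, and local variable names differ, and min/max/abs usage differs, and arithmetic usage differs, and statement counts differ, yet no declared input distinguishes the two.
As a probe, take a=2, b=3: calc runs tmp := 4 | tmp := 6 | result 6; calc_v2 runs acc := 4 | tmp := 4 | tmp := 6 | result 6; both end at 6.
Across all 21 domain points the two functions coincide.
verdict: equivalent


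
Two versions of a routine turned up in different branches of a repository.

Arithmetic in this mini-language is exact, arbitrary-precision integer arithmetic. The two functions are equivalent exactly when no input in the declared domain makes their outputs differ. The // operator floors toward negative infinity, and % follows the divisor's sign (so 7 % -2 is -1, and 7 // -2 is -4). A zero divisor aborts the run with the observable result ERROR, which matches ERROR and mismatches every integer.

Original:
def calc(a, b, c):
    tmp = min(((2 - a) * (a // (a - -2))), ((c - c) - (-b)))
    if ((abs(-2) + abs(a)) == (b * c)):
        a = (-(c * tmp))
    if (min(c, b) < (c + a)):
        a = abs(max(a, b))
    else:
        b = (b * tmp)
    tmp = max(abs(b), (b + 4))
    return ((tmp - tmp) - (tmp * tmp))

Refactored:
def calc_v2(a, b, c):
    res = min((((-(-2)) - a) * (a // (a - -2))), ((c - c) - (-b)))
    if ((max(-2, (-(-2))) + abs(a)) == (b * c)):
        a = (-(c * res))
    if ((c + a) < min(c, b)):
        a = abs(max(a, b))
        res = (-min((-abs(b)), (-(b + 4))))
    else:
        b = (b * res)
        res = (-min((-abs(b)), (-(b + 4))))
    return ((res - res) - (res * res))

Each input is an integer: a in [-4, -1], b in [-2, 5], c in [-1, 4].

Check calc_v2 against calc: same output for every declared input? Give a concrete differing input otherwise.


There is a counterexample at a=-4, b=-2, c=-1: -64 on one side, -4 on the other.
calc: tmp = -2; ((abs(-2) + abs(a)) == (b * c)) -> false; (min(c, b) < (c + a)) -> false; b = 4; tmp = 8; return -64
calc_v2: res = -2; ((max(-2, (-(-2))) + abs(a)) == (b * c)) -> false; ((c + a) < min(c, b)) -> true; a = 2; res = 2; return -4
verdict: not equivalent; witness: a=-4, b=-2, c=-1


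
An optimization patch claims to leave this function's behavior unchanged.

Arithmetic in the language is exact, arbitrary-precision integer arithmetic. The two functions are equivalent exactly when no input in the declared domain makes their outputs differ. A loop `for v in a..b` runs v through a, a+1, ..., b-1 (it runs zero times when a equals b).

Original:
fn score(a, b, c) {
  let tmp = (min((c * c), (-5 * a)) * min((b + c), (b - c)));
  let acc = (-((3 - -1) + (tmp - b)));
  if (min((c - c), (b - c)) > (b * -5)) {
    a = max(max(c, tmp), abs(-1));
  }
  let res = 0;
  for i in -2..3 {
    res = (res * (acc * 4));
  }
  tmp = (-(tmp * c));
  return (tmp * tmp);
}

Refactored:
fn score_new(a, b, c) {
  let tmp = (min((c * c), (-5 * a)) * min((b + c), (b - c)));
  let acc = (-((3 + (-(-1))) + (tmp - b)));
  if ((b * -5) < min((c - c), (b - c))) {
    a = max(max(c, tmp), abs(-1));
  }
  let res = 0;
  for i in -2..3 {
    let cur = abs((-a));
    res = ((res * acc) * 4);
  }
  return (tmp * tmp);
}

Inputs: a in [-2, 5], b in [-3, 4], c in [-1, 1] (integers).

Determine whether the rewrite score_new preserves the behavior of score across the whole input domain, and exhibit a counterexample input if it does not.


The rewrite breaks on a=1, b=-3, c=0, where the results are 0 and 225.
score: tmp=15, then acc=-22, then (min((c - c), (b - c)) > (b * -5)) is false, then res=0, then (i=-2), then res=0, then (i=-1), then res=0, then (i=0), then res=0, then (i=1), then res=0, then (i=2), then res=0, then tmp=0, then returns 0
score_new: tmp=15, then acc=-22, then ((b * -5) < min((c - c), (b - c))) is false, then res=0, then (i=-2), then cur=1, then res=0, then (i=-1), then cur=1, then res=0, then (i=0), then cur=1, then res=0, then (i=1), then cur=1, then res=0, then (i=2), then cur=1, then res=0, then returns 225
verdict: not equivalent; witness: a=1, b=-3, c=0


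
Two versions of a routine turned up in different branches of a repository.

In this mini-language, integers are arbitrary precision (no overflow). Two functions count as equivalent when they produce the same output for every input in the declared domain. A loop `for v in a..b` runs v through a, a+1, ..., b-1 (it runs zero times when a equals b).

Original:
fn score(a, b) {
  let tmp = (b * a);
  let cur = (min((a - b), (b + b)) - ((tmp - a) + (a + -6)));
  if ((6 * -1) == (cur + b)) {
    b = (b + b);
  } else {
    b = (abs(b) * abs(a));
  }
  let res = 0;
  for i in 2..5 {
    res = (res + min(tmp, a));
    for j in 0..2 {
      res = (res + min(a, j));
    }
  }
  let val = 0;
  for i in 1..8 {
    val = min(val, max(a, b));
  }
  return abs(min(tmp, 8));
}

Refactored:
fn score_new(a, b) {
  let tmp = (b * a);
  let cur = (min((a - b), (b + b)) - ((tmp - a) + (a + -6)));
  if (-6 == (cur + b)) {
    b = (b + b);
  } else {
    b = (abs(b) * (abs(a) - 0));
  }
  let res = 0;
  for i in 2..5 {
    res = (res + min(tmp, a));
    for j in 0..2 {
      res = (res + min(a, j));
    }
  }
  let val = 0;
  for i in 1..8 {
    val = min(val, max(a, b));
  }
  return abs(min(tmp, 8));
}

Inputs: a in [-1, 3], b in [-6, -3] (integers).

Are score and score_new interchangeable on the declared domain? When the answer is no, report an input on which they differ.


The two are interchangeable: constant usage differs, plus arithmetic usage differs, and every declared input agrees.
One worked example (a=1, b=-5) — score: tmp := -5 | cur := 1 | ((6 * -1) == (cur + b)): false | b := 5 | res := 0 | iter i=2: | res := -5 | iter j=0: | res := -5 | iter j=1: | res := -4 | iter i=3: | res := -9 | iter j=0: | res := -9 | iter j=1: | res := -8 | iter i=4: | res := -13 | iter j=0: | res := -13 | iter j=1: | res := -12 | val := 0 | iter i=1: | val := 0 | iter i=2: | val := 0 | iter i=3: | val := 0 | iter i=4: | val := 0 | iter i=5: | val := 0 | iter i=6: | val := 0 | iter i=7: | val := 0 | result 5; score_new: tmp := -5 | cur := 1 | (-6 == (cur + b)): false | b := 5 | res := 0 | iter i=2: | res := -5 | iter j=0: | res := -5 | iter j=1: | res := -4 | iter i=3: | res := -9 | iter j=0: | res := -9 | iter j=1: | res := -8 | iter i=4: | res := -13 | iter j=0: | res := -13 | iter j=1: | res := -12 | val := 0 | iter i=1: | val := 0 | iter i=2: | val := 0 | iter i=3: | val := 0 | iter i=4: | val := 0 | iter i=5: | val := 0 | iter i=6: | val := 0 | iter i=7: | val := 0 | result 5; agreement on 5.
Checked all 20 inputs in the declared domain: the outputs agree on every one.
verdict: equivalent


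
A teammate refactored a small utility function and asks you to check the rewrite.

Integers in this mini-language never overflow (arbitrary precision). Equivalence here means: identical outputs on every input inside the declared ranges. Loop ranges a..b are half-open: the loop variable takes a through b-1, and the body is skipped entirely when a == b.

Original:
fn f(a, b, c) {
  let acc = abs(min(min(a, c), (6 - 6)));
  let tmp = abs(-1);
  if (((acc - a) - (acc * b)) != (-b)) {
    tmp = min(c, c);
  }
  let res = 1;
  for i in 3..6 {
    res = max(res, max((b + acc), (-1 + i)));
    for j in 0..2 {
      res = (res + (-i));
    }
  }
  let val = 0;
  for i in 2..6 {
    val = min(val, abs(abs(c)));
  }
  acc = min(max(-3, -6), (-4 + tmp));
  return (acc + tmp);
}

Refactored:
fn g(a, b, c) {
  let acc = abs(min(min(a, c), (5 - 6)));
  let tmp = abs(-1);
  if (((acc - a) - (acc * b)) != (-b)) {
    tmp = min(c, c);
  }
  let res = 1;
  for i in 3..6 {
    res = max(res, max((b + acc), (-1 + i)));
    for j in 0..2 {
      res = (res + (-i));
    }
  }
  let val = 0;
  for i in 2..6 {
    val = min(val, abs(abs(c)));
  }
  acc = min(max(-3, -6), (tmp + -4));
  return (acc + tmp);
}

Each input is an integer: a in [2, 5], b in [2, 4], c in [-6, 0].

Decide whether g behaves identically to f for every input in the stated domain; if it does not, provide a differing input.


Not equivalent: a=2, b=2, c=0 separates them (-2 vs -4).
f: acc=0, then tmp=1, then (((acc - a) - (acc * b)) != (-b)) is false, then res=1, then (i=3), then res=2, then (j=0), then res=-1, then (j=1), then res=-4, then (i=4), then res=3, then (j=0), then res=-1, then (j=1), then res=-5, then (i=5), then res=4, then (j=0), then res=-1, then (j=1), then res=-6, then val=0, then (i=2), then val=0, then (i=3), then val=0, then (i=4), then val=0, then (i=5), then val=0, then acc=-3, then returns -2
g: acc=1, then tmp=1, then (((acc - a) - (acc * b)) != (-b)) is true, then tmp=0, then res=1, then (i=3), then res=3, then (j=0), then res=0, then (j=1), then res=-3, then (i=4), then res=3, then (j=0), then res=-1, then (j=1), then res=-5, then (i=5), then res=4, then (j=0), then res=-1, then (j=1), then res=-6, then val=0, then (i=2), then val=0, then (i=3), then val=0, then (i=4), then val=0, then (i=5), then val=0, then acc=-4, then returns -4
verdict: not equivalent; witness: a=2, b=2, c=0


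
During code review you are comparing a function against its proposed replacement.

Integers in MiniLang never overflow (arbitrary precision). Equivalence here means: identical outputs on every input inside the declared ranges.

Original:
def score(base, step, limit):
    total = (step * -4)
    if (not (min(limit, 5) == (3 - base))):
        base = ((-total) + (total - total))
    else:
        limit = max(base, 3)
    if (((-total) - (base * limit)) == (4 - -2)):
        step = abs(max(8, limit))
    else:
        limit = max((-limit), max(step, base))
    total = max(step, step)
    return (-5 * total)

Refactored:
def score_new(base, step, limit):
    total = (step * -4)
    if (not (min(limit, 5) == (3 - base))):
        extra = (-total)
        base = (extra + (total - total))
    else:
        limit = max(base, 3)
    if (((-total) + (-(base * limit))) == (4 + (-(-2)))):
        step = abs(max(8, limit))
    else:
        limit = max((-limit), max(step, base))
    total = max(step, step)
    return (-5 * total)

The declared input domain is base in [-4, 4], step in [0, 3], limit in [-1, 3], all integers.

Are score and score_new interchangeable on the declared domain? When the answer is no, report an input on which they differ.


Comparing the listings, the differences include: arithmetic usage differs; also statement counts differ; also local variable names differ.
One worked example (base=1, step=2, limit=-1) — score: total becomes -8; next (not (min(limit, 5) == (3 - base))) evaluates to true; next base becomes 8; next (((-total) - (base * limit)) == (4 - -2)) evaluates to false; next limit becomes 8; next total becomes 2; next final value -10; score_new: total becomes -8; next (not (min(limit, 5) == (3 - base))) evaluates to true; next extra becomes 8; next base becomes 8; next (((-total) + (-(base * limit))) == (4 + (-(-2)))) evaluates to false; next limit becomes 8; next total becomes 2; next final value -10; agreement on -10.
Sweeping the whole domain (180 inputs) finds no disagreement.
verdict: equivalent


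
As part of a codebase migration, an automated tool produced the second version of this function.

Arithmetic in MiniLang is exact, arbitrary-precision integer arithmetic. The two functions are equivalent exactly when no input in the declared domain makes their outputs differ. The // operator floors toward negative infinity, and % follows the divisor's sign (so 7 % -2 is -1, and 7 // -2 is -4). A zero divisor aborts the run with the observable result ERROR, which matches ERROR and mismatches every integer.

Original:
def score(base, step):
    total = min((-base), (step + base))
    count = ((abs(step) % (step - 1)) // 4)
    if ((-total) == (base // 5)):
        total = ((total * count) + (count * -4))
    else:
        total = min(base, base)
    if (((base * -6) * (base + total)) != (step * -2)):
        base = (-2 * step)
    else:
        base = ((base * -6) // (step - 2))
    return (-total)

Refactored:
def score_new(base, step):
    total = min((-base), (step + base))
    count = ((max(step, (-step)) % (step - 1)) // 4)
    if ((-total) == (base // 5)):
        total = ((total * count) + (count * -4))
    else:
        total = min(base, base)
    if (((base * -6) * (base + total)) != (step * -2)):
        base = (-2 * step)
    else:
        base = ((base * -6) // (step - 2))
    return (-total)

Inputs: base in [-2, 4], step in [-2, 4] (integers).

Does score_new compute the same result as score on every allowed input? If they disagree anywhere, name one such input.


Equivalent — the differences include min/max/abs usage differs, yet no declared input distinguishes the two.
As a probe, take base=1, step=-2: score runs total := -1 | count := -1 | ((-total) == (base // 5)): false | total := 1 | (((base * -6) * (base + total)) != (step * -2)): true | base := 4 | result -1; score_new runs total := -1 | count := -1 | ((-total) == (base // 5)): false | total := 1 | (((base * -6) * (base + total)) != (step * -2)): true | base := 4 | result -1; both end at -1.
Every one of the 49 inputs gives matching results.
verdict: equivalent


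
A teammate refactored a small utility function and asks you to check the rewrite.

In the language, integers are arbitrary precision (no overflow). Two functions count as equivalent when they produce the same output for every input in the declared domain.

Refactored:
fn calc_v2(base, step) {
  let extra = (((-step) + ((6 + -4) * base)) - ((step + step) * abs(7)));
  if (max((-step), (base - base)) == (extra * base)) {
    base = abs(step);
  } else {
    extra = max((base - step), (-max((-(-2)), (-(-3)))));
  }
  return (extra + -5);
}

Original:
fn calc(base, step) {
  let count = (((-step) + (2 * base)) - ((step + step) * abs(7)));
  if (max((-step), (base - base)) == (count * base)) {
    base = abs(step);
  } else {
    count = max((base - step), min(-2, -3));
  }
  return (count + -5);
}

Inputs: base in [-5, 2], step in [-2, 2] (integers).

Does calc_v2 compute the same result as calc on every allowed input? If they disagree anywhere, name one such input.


This is a faithful refactor — min/max/abs usage differs, constant usage differs, local variable names differ, arithmetic usage differs, but the computed results match everywhere.
Spot check at base=2, step=-2 — calc: count = 34; (max((-step), (base - base)) == (count * base)) -> false; count = 4; return -1. calc_v2: extra = 34; (max((-step), (base - base)) == (extra * base)) -> false; extra = 4; return -1. Both give -1.
Across all 40 domain points the two functions coincide.
verdict: equivalent


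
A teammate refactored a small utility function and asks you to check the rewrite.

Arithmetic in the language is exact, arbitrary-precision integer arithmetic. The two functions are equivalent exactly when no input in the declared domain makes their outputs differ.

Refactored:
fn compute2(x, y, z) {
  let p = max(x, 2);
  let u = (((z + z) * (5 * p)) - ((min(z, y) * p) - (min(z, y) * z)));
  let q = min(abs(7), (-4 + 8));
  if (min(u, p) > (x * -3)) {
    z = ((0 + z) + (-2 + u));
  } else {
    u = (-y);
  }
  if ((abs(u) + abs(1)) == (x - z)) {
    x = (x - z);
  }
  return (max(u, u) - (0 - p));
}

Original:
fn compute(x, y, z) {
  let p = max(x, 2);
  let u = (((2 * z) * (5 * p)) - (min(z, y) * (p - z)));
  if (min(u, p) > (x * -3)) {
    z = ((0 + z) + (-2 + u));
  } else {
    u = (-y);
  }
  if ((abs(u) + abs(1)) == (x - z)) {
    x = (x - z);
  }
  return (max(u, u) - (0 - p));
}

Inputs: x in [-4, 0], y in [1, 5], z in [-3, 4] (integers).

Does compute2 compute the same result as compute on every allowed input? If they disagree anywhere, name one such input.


Comparing the listings, the differences include: arithmetic usage differs; constant usage differs; statement counts differ; min/max/abs usage differs; local variable names differ.
Tracing x=-2, y=4, z=-2: compute: p := 2 | u := -32 | (min(u, p) > (x * -3)): false | u := -4 | ((abs(u) + abs(1)) == (x - z)): false | result -2 | compute2: p := 2 | u := -32 | q := 4 | (min(u, p) > (x * -3)): false | u := -4 | ((abs(u) + abs(1)) == (x - z)): false | result -2 — matching result -2.
Across all 200 domain points the two functions coincide.
verdict: equivalent


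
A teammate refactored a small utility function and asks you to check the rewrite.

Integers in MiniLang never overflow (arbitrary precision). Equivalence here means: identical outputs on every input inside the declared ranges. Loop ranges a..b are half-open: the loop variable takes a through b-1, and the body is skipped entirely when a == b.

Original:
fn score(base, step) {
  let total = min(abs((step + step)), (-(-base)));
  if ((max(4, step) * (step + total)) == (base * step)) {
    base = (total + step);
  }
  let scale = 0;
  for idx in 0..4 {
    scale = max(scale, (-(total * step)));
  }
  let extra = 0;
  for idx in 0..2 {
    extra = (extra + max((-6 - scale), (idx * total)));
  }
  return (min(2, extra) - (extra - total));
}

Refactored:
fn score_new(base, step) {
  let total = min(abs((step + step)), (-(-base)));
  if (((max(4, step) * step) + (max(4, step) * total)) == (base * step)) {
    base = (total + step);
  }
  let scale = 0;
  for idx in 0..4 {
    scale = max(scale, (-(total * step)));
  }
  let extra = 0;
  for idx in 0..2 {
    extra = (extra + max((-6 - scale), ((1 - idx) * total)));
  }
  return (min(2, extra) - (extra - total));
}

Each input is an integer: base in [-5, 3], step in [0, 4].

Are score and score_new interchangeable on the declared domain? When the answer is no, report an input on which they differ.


The two versions differ — the changes include constant usage differs; and min/max/abs usage differs; and arithmetic usage differs.
One worked example (base=-4, step=0) — score: total := -4 | ((max(4, step) * (step + total)) == (base * step)): false | scale := 0 | iter idx=0: | scale := 0 | iter idx=1: | scale := 0 | iter idx=2: | scale := 0 | iter idx=3: | scale := 0 | extra := 0 | iter idx=0: | extra := 0 | iter idx=1: | extra := -4 | result -4; score_new: total := -4 | (((max(4, step) * step) + (max(4, step) * total)) == (base * step)): false | scale := 0 | iter idx=0: | scale := 0 | iter idx=1: | scale := 0 | iter idx=2: | scale := 0 | iter idx=3: | scale := 0 | extra := 0 | iter idx=0: | extra := -4 | iter idx=1: | extra := -4 | result -4; agreement on -4.
Across all 45 domain points the two functions coincide.
verdict: equivalent


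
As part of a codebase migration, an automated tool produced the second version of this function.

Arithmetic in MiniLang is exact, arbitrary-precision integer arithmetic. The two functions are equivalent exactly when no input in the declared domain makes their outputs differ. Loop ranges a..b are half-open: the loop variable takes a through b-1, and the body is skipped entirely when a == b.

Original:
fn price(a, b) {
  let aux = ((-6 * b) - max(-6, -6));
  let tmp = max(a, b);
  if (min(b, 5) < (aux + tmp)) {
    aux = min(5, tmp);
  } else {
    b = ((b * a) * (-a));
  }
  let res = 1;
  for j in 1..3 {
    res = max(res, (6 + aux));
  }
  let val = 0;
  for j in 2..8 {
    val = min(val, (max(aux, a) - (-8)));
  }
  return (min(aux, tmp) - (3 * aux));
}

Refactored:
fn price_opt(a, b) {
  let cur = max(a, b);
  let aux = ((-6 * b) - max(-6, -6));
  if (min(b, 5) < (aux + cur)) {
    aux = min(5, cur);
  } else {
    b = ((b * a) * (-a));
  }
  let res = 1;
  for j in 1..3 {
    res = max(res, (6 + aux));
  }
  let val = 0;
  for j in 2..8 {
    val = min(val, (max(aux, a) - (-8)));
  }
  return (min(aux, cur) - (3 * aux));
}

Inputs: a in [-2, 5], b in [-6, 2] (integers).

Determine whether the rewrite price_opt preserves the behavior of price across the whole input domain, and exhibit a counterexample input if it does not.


This is a faithful refactor — local variable names differ, but the computed results match everywhere.
One worked example (a=-2, b=1) — price: aux becomes 0; next tmp becomes 1; next (min(b, 5) < (aux + tmp)) evaluates to false; next b becomes -4; next res becomes 1; next at j=1:; next res becomes 6; next at j=2:; next res becomes 6; next val becomes 0; next at j=2:; next val becomes 0; next at j=3:; next val becomes 0; next at j=4:; next val becomes 0; next at j=5:; next val becomes 0; next at j=6:; next val becomes 0; next at j=7:; next val becomes 0; next final value 0; price_opt: cur becomes 1; next aux becomes 0; next (min(b, 5) < (aux + cur)) evaluates to false; next b becomes -4; next res becomes 1; next at j=1:; next res becomes 6; next at j=2:; next res becomes 6; next val becomes 0; next at j=2:; next val becomes 0; next at j=3:; next val becomes 0; next at j=4:; next val becomes 0; next at j=5:; next val becomes 0; next at j=6:; next val becomes 0; next at j=7:; next val becomes 0; next final value 0; agreement on 0.
An exhaustive pass over the 72 declared inputs shows identical outputs.
verdict: equivalent


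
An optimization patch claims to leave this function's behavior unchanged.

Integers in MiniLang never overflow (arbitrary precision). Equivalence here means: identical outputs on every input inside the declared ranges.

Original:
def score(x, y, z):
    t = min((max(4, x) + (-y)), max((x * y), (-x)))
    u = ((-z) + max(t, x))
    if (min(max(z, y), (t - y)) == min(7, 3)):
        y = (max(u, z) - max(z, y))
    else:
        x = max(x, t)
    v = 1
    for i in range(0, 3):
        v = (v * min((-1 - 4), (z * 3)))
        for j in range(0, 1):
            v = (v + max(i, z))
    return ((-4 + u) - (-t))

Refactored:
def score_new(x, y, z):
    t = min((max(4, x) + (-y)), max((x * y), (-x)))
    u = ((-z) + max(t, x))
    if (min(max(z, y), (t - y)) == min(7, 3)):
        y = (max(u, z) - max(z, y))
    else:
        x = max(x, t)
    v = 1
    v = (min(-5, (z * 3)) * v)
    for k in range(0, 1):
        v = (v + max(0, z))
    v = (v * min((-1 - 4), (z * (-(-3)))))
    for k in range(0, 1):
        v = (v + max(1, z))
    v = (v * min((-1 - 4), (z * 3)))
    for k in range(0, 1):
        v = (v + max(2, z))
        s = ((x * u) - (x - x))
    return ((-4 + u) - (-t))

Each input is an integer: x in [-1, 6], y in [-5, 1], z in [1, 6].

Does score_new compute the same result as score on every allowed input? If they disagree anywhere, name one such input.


Comparing the listings, the differences include: loop structure differs, and statement counts differ, and min/max/abs usage differs, and local variable names differ, and arithmetic usage differs, and constant usage differs.
One worked example (x=2, y=-2, z=3) — score: t=-2, then u=-1, then (min(max(z, y), (t - y)) == min(7, 3)) is false, then x=2, then v=1, then (i=0), then v=-5, then (j=0), then v=-2, then (i=1), then v=10, then (j=0), then v=13, then (i=2), then v=-65, then (j=0), then v=-62, then returns -7; score_new: t=-2, then u=-1, then (min(max(z, y), (t - y)) == min(7, 3)) is false, then x=2, then v=1, then v=-5, then (k=0), then v=-2, then v=10, then (k=0), then v=13, then v=-65, then (k=0), then v=-62, then s=-2, then returns -7; agreement on -7.
Every one of the 336 inputs gives matching results.
verdict: equivalent


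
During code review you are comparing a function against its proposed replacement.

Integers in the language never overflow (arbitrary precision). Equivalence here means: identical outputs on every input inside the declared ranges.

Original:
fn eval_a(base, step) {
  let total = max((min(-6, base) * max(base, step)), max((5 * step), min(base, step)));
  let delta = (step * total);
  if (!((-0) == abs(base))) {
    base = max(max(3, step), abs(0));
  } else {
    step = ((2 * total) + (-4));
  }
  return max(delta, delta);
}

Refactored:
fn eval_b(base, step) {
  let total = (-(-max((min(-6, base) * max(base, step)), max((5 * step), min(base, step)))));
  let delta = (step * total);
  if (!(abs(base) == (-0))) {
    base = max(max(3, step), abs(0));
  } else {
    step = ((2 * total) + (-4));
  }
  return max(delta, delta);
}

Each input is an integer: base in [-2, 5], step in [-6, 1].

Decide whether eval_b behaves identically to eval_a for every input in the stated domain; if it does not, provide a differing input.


Reading the diff, among the changes: same computation, different form.
One worked example (base=5, step=-5) — eval_a: total := -5 | delta := 25 | (!((-0) == abs(base))): true | base := 3 | result 25; eval_b: total := -5 | delta := 25 | (!(abs(base) == (-0))): true | base := 3 | result 25; agreement on 25.
Every one of the 64 inputs gives matching results.
verdict: equivalent


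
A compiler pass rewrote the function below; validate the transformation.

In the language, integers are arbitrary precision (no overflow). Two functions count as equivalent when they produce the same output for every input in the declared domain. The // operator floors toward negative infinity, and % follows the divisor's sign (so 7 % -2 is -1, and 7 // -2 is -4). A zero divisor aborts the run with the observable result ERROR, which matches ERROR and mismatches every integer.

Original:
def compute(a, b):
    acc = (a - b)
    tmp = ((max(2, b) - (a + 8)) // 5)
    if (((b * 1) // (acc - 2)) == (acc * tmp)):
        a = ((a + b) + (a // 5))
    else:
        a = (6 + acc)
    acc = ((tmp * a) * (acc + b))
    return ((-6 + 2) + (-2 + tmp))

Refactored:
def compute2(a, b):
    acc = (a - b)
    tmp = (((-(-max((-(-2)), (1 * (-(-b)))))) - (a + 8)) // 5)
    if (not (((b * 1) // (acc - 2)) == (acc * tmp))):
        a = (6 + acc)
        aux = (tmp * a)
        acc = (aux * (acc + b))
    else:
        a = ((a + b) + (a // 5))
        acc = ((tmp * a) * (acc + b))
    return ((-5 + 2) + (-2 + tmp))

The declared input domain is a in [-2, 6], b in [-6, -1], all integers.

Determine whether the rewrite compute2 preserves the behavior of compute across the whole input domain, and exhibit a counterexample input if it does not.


The rewrite breaks on a=-2, b=-6, where the results are -7 and -6.
compute: acc := 4 | tmp := -1 | (((b * 1) // (acc - 2)) == (acc * tmp)): false | a := 10 | acc := 20 | result -7
compute2: acc := 4 | tmp := -1 | (not (((b * 1) // (acc - 2)) == (acc * tmp))): true | a := 10 | aux := -10 | acc := 20 | result -6
verdict: not equivalent; witness: a=-2, b=-6


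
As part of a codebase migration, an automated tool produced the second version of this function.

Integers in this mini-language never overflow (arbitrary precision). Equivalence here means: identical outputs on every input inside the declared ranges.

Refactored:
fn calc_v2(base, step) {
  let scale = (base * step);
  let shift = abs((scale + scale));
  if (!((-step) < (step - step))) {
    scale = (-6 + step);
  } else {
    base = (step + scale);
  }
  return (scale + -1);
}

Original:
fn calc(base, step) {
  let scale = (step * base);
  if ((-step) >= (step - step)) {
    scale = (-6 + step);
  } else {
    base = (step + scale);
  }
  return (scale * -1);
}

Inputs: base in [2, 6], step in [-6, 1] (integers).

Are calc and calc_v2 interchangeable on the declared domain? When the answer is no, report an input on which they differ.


The rewrite breaks on base=2, step=-6, where the results are 12 and -13.
calc: scale=-12, then ((-step) >= (step - step)) is true, then scale=-12, then returns 12
calc_v2: scale=-12, then shift=24, then (!((-step) < (step - step))) is true, then scale=-12, then returns -13
verdict: not equivalent; witness: base=2, step=-6


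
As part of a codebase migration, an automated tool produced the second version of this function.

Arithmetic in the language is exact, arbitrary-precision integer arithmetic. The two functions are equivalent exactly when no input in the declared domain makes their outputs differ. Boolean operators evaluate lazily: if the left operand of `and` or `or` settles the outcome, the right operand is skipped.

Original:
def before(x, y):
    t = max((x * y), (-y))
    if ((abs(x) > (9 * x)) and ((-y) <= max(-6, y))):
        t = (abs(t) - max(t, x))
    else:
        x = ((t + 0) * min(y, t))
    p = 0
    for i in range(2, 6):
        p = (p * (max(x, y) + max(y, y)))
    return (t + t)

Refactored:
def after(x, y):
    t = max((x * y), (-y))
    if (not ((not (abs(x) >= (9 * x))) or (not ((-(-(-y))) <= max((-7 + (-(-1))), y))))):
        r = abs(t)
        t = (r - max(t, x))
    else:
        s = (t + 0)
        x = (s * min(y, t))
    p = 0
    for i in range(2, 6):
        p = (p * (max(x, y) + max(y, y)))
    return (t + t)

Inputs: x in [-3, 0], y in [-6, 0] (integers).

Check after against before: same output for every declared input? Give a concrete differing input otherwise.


The edit looks behavioral (`(abs(x) > (9 * x))` became `(abs(x) >= (9 * x))`), but over these ranges it never changes the outcome.
As a probe, take x=-1, y=-3: before runs t = 3; ((abs(x) > (9 * x)) and ((-y) <= max(-6, y))) -> false; x = -9; p = 0; [i=2]; p = 0; [i=3]; p = 0; [i=4]; p = 0; [i=5]; p = 0; return 6; after runs t = 3; (not ((not (abs(x) >= (9 * x))) or (not ((-(-(-y))) <= max((-7 + (-(-1))), y))))) -> false; s = 3; x = -9; p = 0; [i=2]; p = 0; [i=3]; p = 0; [i=4]; p = 0; [i=5]; p = 0; return 6; both end at 6.
Every one of the 28 inputs gives matching results.
verdict: equivalent


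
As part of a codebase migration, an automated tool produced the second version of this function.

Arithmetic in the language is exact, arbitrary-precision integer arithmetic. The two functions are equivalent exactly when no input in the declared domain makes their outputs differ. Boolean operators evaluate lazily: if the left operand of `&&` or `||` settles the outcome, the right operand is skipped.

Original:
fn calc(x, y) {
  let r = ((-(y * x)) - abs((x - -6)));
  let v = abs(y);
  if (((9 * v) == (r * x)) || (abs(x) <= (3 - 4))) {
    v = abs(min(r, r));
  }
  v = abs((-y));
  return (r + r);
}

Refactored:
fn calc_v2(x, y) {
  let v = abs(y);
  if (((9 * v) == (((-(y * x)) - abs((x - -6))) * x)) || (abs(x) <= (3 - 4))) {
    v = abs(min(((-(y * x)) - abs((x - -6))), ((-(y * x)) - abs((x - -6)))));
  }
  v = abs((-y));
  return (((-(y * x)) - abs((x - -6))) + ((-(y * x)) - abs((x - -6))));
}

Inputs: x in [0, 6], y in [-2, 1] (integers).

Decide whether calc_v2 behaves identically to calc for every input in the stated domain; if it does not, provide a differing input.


Side by side, the visible changes include: local variable names differ; also min/max/abs usage differs; also statement counts differ; also arithmetic usage differs; also constant usage differs.
Tracing x=0, y=1: calc: r = -6; v = 1; (((9 * v) == (r * x)) || (abs(x) <= (3 - 4))) -> false; v = 1; return -12 | calc_v2: v = 1; (((9 * v) == (((-(y * x)) - abs((x - -6))) * x)) || (abs(x) <= (3 - 4))) -> false; v = 1; return -12 — matching result -12.
Checked all 28 inputs in the declared domain: the outputs agree on every one.
verdict: equivalent
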